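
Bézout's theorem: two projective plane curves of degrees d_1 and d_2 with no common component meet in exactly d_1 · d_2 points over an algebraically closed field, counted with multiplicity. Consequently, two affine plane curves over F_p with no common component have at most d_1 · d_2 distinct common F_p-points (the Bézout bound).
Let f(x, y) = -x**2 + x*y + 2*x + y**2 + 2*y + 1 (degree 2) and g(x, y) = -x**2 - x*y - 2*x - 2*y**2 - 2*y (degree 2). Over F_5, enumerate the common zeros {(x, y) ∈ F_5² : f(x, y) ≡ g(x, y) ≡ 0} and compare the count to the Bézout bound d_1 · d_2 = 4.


Common zeros: {(0, 4), (1, 3), (4, 3)}; count = 3; Bézout bound = 4.

deg(f) = 2, deg(g) = 2, so Bézout bound = 4.
Scan x ∈ F_5. For each x, list the y ∈ F_5 with f(x, y) ≡ 0 and those with g(x, y) ≡ 0 (mod 5); the common zeros in that column are the intersection.
  x = 0: f ≡ 0 at y ∈ {4}; g ≡ 0 at y ∈ {0, 4}; common: {4}.
  x = 1: f ≡ 0 at y ∈ {3, 4}; g ≡ 0 at y ∈ {3}; common: {3}.
  x = 2: f ≡ 0 at y ∈ ∅; g ≡ 0 at y ∈ ∅; common: ∅.
  x = 3: f ≡ 0 at y ∈ ∅; g ≡ 0 at y ∈ {0}; common: ∅.
  x = 4: f ≡ 0 at y ∈ {1, 3}; g ≡ 0 at y ∈ {3, 4}; common: {3}.
Collecting: common zeros = {(0, 4), (1, 3), (4, 3)}, so the count is 3.
Comparison with the Bézout bound: 3 ≤ 4 = deg(f)·deg(g), as expected for curves with no common component (the affine F_5-count falls short of the bound because intersections may lie at infinity, over extension fields, or carry multiplicity).


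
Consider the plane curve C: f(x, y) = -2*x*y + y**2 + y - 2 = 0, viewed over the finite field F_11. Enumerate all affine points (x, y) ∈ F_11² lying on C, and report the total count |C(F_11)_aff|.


Affine F_11-points: {(0, 1), (0, 9), (1, 2), (1, 10), (3, 8), (5, 4), (5, 5), (7, 6), (7, 7), (9, 3)}; count = 10.

For each of the 121 pairs (x, y) ∈ F_11², evaluate f(x, y) mod 11. Record the zeros.
  x = 0: [0↦9, 1↦0, 2↦4, 3↦10, 4↦7, 5↦6, 6↦7, 7↦10, 8↦4, 9↦0, 10↦9]  zeros at y ∈ {1, 9}
  x = 1: [0↦9, 1↦9, 2↦0, 3↦4, 4↦10, 5↦7, 6↦6, 7↦7, 8↦10, 9↦4, 10↦0]  zeros at y ∈ {2, 10}
  x = 2: [0↦9, 1↦7, 2↦7, 3↦9, 4↦2, 5↦8, 6↦5, 7↦4, 8↦5, 9↦8, 10↦2]  zeros at y ∈ ∅
  x = 3: [0↦9, 1↦5, 2↦3, 3↦3, 4↦5, 5↦9, 6↦4, 7↦1, 8↦0, 9↦1, 10↦4]  zeros at y ∈ {8}
  x = 4: [0↦9, 1↦3, 2↦10, 3↦8, 4↦8, 5↦10, 6↦3, 7↦9, 8↦6, 9↦5, 10↦6]  zeros at y ∈ ∅
  x = 5: [0↦9, 1↦1, 2↦6, 3↦2, 4↦0, 5↦0, 6↦2, 7↦6, 8↦1, 9↦9, 10↦8]  zeros at y ∈ {4, 5}
  x = 6: [0↦9, 1↦10, 2↦2, 3↦7, 4↦3, 5↦1, 6↦1, 7↦3, 8↦7, 9↦2, 10↦10]  zeros at y ∈ ∅
  x = 7: [0↦9, 1↦8, 2↦9, 3↦1, 4↦6, 5↦2, 6↦0, 7↦0, 8↦2, 9↦6, 10↦1]  zeros at y ∈ {6, 7}
  x = 8: [0↦9, 1↦6, 2↦5, 3↦6, 4↦9, 5↦3, 6↦10, 7↦8, 8↦8, 9↦10, 10↦3]  zeros at y ∈ ∅
  x = 9: [0↦9, 1↦4, 2↦1, 3↦0, 4↦1, 5↦4, 6↦9, 7↦5, 8↦3, 9↦3, 10↦5]  zeros at y ∈ {3}
  x = 10: [0↦9, 1↦2, 2↦8, 3↦5, 4↦4, 5↦5, 6↦8, 7↦2, 8↦9, 9↦7, 10↦7]  zeros at y ∈ ∅
Collecting zeros: affine points = {(0, 1), (0, 9), (1, 2), (1, 10), (3, 8), (5, 4), (5, 5), (7, 6), (7, 7), (9, 3)}.
Total count |C(F_11)_aff| = 10.


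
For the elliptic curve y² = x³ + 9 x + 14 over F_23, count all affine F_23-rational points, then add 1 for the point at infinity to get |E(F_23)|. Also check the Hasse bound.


Affine points = {(1, 1), (1, 22), (5, 0), (6, 10), (6, 13), (7, 11), (7, 12), (8, 0), (10, 0), (11, 8), (11, 15), (14, 3), (14, 20), (19, 11), (19, 12), (20, 11), (20, 12), (22, 2), (22, 21)}; affine count = 19; |E(F_23)| = 20.

Discriminant check: Δ ∝ 4a³ + 27b² = 4·9³ + 27·14² = 4·729 + 27·196 ≡ 20 (mod 23). Nonzero ⇒ E is nonsingular.
For each x ∈ F_23, compute rhs = x³ + 9·x + 14 mod 23, then count y ∈ F_23 with y² ≡ rhs.
  x = 0: rhs = 14, matching y values: none (0 points).
  x = 1: rhs = 1, matching y values: 1, 22 (2 points).
  x = 2: rhs = 17, matching y values: none (0 points).
  x = 3: rhs = 22, matching y values: none (0 points).
  x = 4: rhs = 22, matching y values: none (0 points).
  x = 5: rhs = 0, matching y values: 0 (1 points).
  x = 6: rhs = 8, matching y values: 10, 13 (2 points).
  x = 7: rhs = 6, matching y values: 11, 12 (2 points).
  x = 8: rhs = 0, matching y values: 0 (1 points).
  x = 9: rhs = 19, matching y values: none (0 points).
  x = 10: rhs = 0, matching y values: 0 (1 points).
  x = 11: rhs = 18, matching y values: 8, 15 (2 points).
  x = 12: rhs = 10, matching y values: none (0 points).
  x = 13: rhs = 5, matching y values: none (0 points).
  x = 14: rhs = 9, matching y values: 3, 20 (2 points).
  x = 15: rhs = 5, matching y values: none (0 points).
  x = 16: rhs = 22, matching y values: none (0 points).
  x = 17: rhs = 20, matching y values: none (0 points).
  x = 18: rhs = 5, matching y values: none (0 points).
  x = 19: rhs = 6, matching y values: 11, 12 (2 points).
  x = 20: rhs = 6, matching y values: 11, 12 (2 points).
  x = 21: rhs = 11, matching y values: none (0 points).
  x = 22: rhs = 4, matching y values: 2, 21 (2 points).
Total affine count: 19.
Full point count |E(F_23)| = 19 + 1 = 20.
Hasse bound: |20 − (23+1)| = |-4| = 4 ≤ 2√23 ≈ 9.5917 ✓.


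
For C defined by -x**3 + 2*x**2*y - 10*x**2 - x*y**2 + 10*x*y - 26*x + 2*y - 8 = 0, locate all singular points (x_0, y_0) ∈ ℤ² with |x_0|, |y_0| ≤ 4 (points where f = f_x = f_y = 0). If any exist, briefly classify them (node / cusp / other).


Singular points: {(-1, 3)}; classification: node.

Compute partial derivatives:
  f_x = -3*x**2 + 4*x*y - 20*x - y**2 + 10*y - 26.
  f_y = 2*x**2 - 2*x*y + 10*x + 2.
Scan x_0 ∈ {−4, ..., 4}. For each x_0, f_y(x_0, y) is a polynomial in y; find its integer roots y ∈ {−4, ..., 4}, then test f_x and f at those candidates.
  x = -4: f_y(-4, y) = 8*y - 6; no integer root y with |y| ≤ 4.
  x = -3: f_y(-3, y) = 6*y - 10; no integer root y with |y| ≤ 4.
  x = -2: f_y(-2, y) = 4*y - 10; no integer root y with |y| ≤ 4.
  x = -1: f_y(-1, y) = 2*y - 6; vanishes at y ∈ {3}. (-1, 3): f_x = 0, f = 0 — SINGULAR.
  x = 0: f_y(0, y) = 2; no integer root y with |y| ≤ 4.
  x = 1: f_y(1, y) = 14 - 2*y; no integer root y with |y| ≤ 4.
  x = 2: f_y(2, y) = 30 - 4*y; no integer root y with |y| ≤ 4.
  x = 3: f_y(3, y) = 50 - 6*y; no integer root y with |y| ≤ 4.
  x = 4: f_y(4, y) = 74 - 8*y; no integer root y with |y| ≤ 4.
Only singular point on the grid: (-1, 3).
Classify: substitute x = -1 + u, y = 3 + v and expand: f = -u**3 + 2*u**2*v - u**2 - u*v**2 + v**2.
No constant or linear terms (consistent with a singular point). Quadratic part: -u**2 + v**2. Cubic part: -u**3 + 2*u**2*v - u*v**2.
The quadratic part v**2 - u**2 = (v − u)(v + u) splits into two distinct linear factors, so there are two distinct tangent lines y − 3 = ±(x − -1) — this is a node (ordinary double point).
Classification: node.


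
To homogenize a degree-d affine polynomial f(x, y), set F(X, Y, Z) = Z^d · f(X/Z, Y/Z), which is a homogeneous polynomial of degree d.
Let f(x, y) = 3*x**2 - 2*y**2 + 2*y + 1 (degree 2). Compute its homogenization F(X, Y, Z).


F(X, Y, Z) = 3*X**2 - 2*Y**2 + 2*Y*Z + Z**2

deg(f) = 2.
Substitute x = X/Z, y = Y/Z into f, then multiply by Z^2.
  monomial 3·x^2·y^0 ↦ 3·X^2·Y^0·Z^0.
  monomial -2·x^0·y^2 ↦ -2·X^0·Y^2·Z^0.
  monomial 2·x^0·y^1 ↦ 2·X^0·Y^1·Z^1.
  monomial 1·x^0·y^0 ↦ 1·X^0·Y^0·Z^2.
Collecting: F(X, Y, Z) = 3*X**2 - 2*Y**2 + 2*Y*Z + Z**2.


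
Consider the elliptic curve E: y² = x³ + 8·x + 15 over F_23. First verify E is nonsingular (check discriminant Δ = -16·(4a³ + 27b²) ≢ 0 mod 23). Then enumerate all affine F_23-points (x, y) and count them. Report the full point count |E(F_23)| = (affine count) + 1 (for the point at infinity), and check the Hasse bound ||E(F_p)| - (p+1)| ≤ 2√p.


Affine points = {(1, 1), (1, 22), (2, 4), (2, 19), (6, 7), (6, 16), (7, 0), (8, 4), (8, 19), (11, 10), (11, 13), (13, 4), (13, 19), (17, 2), (17, 21), (22, 11), (22, 12)}; affine count = 17; |E(F_23)| = 18.

Discriminant check: Δ ∝ 4a³ + 27b² = 4·8³ + 27·15² = 4·512 + 27·225 ≡ 4 (mod 23). Nonzero ⇒ E is nonsingular.
For each x ∈ F_23, compute rhs = x³ + 8·x + 15 mod 23, then count y ∈ F_23 with y² ≡ rhs.
  x = 0: rhs = 15, matching y values: none (0 points).
  x = 1: rhs = 1, matching y values: 1, 22 (2 points).
  x = 2: rhs = 16, matching y values: 4, 19 (2 points).
  x = 3: rhs = 20, matching y values: none (0 points).
  x = 4: rhs = 19, matching y values: none (0 points).
  x = 5: rhs = 19, matching y values: none (0 points).
  x = 6: rhs = 3, matching y values: 7, 16 (2 points).
  x = 7: rhs = 0, matching y values: 0 (1 points).
  x = 8: rhs = 16, matching y values: 4, 19 (2 points).
  x = 9: rhs = 11, matching y values: none (0 points).
  x = 10: rhs = 14, matching y values: none (0 points).
  x = 11: rhs = 8, matching y values: 10, 13 (2 points).
  x = 12: rhs = 22, matching y values: none (0 points).
  x = 13: rhs = 16, matching y values: 4, 19 (2 points).
  x = 14: rhs = 19, matching y values: none (0 points).
  x = 15: rhs = 14, matching y values: none (0 points).
  x = 16: rhs = 7, matching y values: none (0 points).
  x = 17: rhs = 4, matching y values: 2, 21 (2 points).
  x = 18: rhs = 11, matching y values: none (0 points).
  x = 19: rhs = 11, matching y values: none (0 points).
  x = 20: rhs = 10, matching y values: none (0 points).
  x = 21: rhs = 14, matching y values: none (0 points).
  x = 22: rhs = 6, matching y values: 11, 12 (2 points).
Total affine count: 17.
Full point count |E(F_23)| = 17 + 1 = 18.
Hasse bound: |18 − (23+1)| = |-6| = 6 ≤ 2√23 ≈ 9.5917 ✓.


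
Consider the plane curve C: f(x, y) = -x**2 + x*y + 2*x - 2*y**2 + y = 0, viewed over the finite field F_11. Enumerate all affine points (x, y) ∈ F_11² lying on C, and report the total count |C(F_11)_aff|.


Affine F_11-points: {(0, 0), (0, 6), (1, 3), (1, 9), (2, 0), (2, 7), (3, 5), (3, 8), (4, 3), (4, 5), (5, 1), (5, 2), (6, 10), (7, 7), (7, 8), (8, 4), (8, 6), (9, 1), (9, 4), (10, 2), (10, 9)}; count = 21.

For each of the 121 pairs (x, y) ∈ F_11², evaluate f(x, y) mod 11. Record the zeros.
  x = 0: [0↦0, 1↦10, 2↦5, 3↦7, 4↦5, 5↦10, 6↦0, 7↦8, 8↦1, 9↦1, 10↦8]  zeros at y ∈ {0, 6}
  x = 1: [0↦1, 1↦1, 2↦8, 3↦0, 4↦10, 5↦5, 6↦7, 7↦5, 8↦10, 9↦0, 10↦8]  zeros at y ∈ {3, 9}
  x = 2: [0↦0, 1↦1, 2↦9, 3↦2, 4↦2, 5↦9, 6↦1, 7↦0, 8↦6, 9↦8, 10↦6]  zeros at y ∈ {0, 7}
  x = 3: [0↦8, 1↦10, 2↦8, 3↦2, 4↦3, 5↦0, 6↦4, 7↦4, 8↦0, 9↦3, 10↦2]  zeros at y ∈ {5, 8}
  x = 4: [0↦3, 1↦6, 2↦5, 3↦0, 4↦2, 5↦0, 6↦5, 7↦6, 8↦3, 9↦7, 10↦7]  zeros at y ∈ {3, 5}
  x = 5: [0↦7, 1↦0, 2↦0, 3↦7, 4↦10, 5↦9, 6↦4, 7↦6, 8↦4, 9↦9, 10↦10]  zeros at y ∈ {1, 2}
  x = 6: [0↦9, 1↦3, 2↦4, 3↦1, 4↦5, 5↦5, 6↦1, 7↦4, 8↦3, 9↦9, 10↦0]  zeros at y ∈ {10}
  x = 7: [0↦9, 1↦4, 2↦6, 3↦4, 4↦9, 5↦10, 6↦7, 7↦0, 8↦0, 9↦7, 10↦10]  zeros at y ∈ {7, 8}
  x = 8: [0↦7, 1↦3, 2↦6, 3↦5, 4↦0, 5↦2, 6↦0, 7↦5, 8↦6, 9↦3, 10↦7]  zeros at y ∈ {4, 6}
  x = 9: [0↦3, 1↦0, 2↦4, 3↦4, 4↦0, 5↦3, 6↦2, 7↦8, 8↦10, 9↦8, 10↦2]  zeros at y ∈ {1, 4}
  x = 10: [0↦8, 1↦6, 2↦0, 3↦1, 4↦9, 5↦2, 6↦2, 7↦9, 8↦1, 9↦0, 10↦6]  zeros at y ∈ {2, 9}
Collecting zeros: affine points = {(0, 0), (0, 6), (1, 3), (1, 9), (2, 0), (2, 7), (3, 5), (3, 8), (4, 3), (4, 5), (5, 1), (5, 2), (6, 10), (7, 7), (7, 8), (8, 4), (8, 6), (9, 1), (9, 4), (10, 2), (10, 9)}.
Total count |C(F_11)_aff| = 21.


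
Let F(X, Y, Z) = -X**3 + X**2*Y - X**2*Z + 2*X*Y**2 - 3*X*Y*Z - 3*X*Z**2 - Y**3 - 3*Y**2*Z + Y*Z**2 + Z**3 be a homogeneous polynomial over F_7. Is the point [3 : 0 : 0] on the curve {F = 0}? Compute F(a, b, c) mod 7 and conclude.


F(3,0,0) ≡ 1 (mod 7); P is NOT on the curve.

Evaluate F(3, 0, 0) term-by-term (mod 7).
  -X**3 ↦ -1·27·1·1 = -27
  X**2*Y ↦ 1·9·0·1 = 0
  -X**2*Z ↦ -1·9·1·0 = 0
  2*X*Y**2 ↦ 2·3·0·1 = 0
  -3*X*Y*Z ↦ -3·3·0·0 = 0
  -3*X*Z**2 ↦ -3·3·1·0 = 0
  -Y**3 ↦ -1·1·0·1 = 0
  -3*Y**2*Z ↦ -3·1·0·0 = 0
  Y*Z**2 ↦ 1·1·0·0 = 0
  Z**3 ↦ 1·1·1·0 = 0
Sum: F(3, 0, 0) = (-27) + (0) + (0) + (0) + (0) + (0) + (0) + (0) + (0) + (0) = -27.
Reducing mod 7: -27 ≡ 1 (mod 7).
Since F(a, b, c) ≡ 1 ≠ 0 (mod 7), P does NOT lie on the curve.


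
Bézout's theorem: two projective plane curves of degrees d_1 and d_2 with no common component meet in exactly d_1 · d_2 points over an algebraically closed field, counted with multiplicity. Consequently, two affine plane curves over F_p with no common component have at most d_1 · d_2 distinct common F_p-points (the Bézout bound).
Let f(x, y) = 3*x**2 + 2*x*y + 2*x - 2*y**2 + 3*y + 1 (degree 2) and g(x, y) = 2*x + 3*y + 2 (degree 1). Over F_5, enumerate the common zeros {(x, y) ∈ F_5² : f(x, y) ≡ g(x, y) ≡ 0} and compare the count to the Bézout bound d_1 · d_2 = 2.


Common zeros: {(2, 3)}; count = 1; Bézout bound = 2.

deg(f) = 2, deg(g) = 1, so Bézout bound = 2.
Scan x ∈ F_5. For each x, list the y ∈ F_5 with f(x, y) ≡ 0 and those with g(x, y) ≡ 0 (mod 5); the common zeros in that column are the intersection.
  x = 0: f ≡ 0 at y ∈ ∅; g ≡ 0 at y ∈ {1}; common: ∅.
  x = 1: f ≡ 0 at y ∈ ∅; g ≡ 0 at y ∈ {2}; common: ∅.
  x = 2: f ≡ 0 at y ∈ {3}; g ≡ 0 at y ∈ {3}; common: {3}.
  x = 3: f ≡ 0 at y ∈ ∅; g ≡ 0 at y ∈ {4}; common: ∅.
  x = 4: f ≡ 0 at y ∈ ∅; g ≡ 0 at y ∈ {0}; common: ∅.
Collecting: common zeros = {(2, 3)}, so the count is 1.
Comparison with the Bézout bound: 1 ≤ 2 = deg(f)·deg(g), as expected for curves with no common component (the affine F_5-count falls short of the bound because intersections may lie at infinity, over extension fields, or carry multiplicity).


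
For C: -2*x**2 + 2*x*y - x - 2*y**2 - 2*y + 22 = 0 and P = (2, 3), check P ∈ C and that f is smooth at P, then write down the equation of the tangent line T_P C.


Tangent line at P: -3*x - 10*y + 36 = 0.

Step 1: f(2, 3) = 0, so P lies on C.
Step 2: partial derivatives
  f_x(x, y) = -4*x + 2*y - 1, f_y(x, y) = 2*x - 4*y - 2.
  f_x(P) = -3, f_y(P) = -10 (gradient nonzero, so P is smooth).
Step 3: tangent line at P: -3·(x − 2) + -10·(y − 3) = 0.
Expanding: -3*x - 10*y + 36 = 0.


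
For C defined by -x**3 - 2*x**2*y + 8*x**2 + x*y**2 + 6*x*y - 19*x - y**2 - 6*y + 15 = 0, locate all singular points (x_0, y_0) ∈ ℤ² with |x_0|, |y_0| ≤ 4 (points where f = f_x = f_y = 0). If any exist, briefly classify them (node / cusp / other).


Singular points: {(2, 1)}; classification: cusp.

Compute partial derivatives:
  f_x = -3*x**2 - 4*x*y + 16*x + y**2 + 6*y - 19.
  f_y = -2*x**2 + 2*x*y + 6*x - 2*y - 6.
Scan x_0 ∈ {−4, ..., 4}. For each x_0, f_y(x_0, y) is a polynomial in y; find its integer roots y ∈ {−4, ..., 4}, then test f_x and f at those candidates.
  x = -4: f_y(-4, y) = -10*y - 62; no integer root y with |y| ≤ 4.
  x = -3: f_y(-3, y) = -8*y - 42; no integer root y with |y| ≤ 4.
  x = -2: f_y(-2, y) = -6*y - 26; no integer root y with |y| ≤ 4.
  x = -1: f_y(-1, y) = -4*y - 14; no integer root y with |y| ≤ 4.
  x = 0: f_y(0, y) = -2*y - 6; vanishes at y ∈ {-3}. (0, -3): f_x = -28 ≠ 0.
  x = 1: f_y(1, y) = -2; no integer root y with |y| ≤ 4.
  x = 2: f_y(2, y) = 2*y - 2; vanishes at y ∈ {1}. (2, 1): f_x = 0, f = 0 — SINGULAR.
  x = 3: f_y(3, y) = 4*y - 6; no integer root y with |y| ≤ 4.
  x = 4: f_y(4, y) = 6*y - 14; no integer root y with |y| ≤ 4.
Only singular point on the grid: (2, 1).
Classify: substitute x = 2 + u, y = 1 + v and expand: f = -u**3 - 2*u**2*v + u*v**2 + v**2.
No constant or linear terms (consistent with a singular point). Quadratic part: v**2. Cubic part: -u**3 - 2*u**2*v + u*v**2.
The quadratic part v**2 is a perfect square, so there is a single (double) tangent line v = 0, i.e. y = 1. Restricting the cubic part to that line (v = 0) leaves -u**3 ≠ 0, so f is not divisible by v and the branch is v² ≈ u**3 to lowest order — this is a cusp.
Classification: cusp.


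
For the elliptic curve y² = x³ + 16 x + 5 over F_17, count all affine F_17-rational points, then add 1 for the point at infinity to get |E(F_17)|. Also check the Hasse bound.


Affine points = {(7, 1), (7, 16), (8, 4), (8, 13), (10, 3), (10, 14), (11, 4), (11, 13), (12, 2), (12, 15), (13, 8), (13, 9), (14, 7), (14, 10), (15, 4), (15, 13)}; affine count = 16; |E(F_17)| = 17.

Discriminant check: Δ ∝ 4a³ + 27b² = 4·16³ + 27·5² = 4·4096 + 27·25 ≡ 8 (mod 17). Nonzero ⇒ E is nonsingular.
For each x ∈ F_17, compute rhs = x³ + 16·x + 5 mod 17, then count y ∈ F_17 with y² ≡ rhs.
  x = 0: rhs = 5, matching y values: none (0 points).
  x = 1: rhs = 5, matching y values: none (0 points).
  x = 2: rhs = 11, matching y values: none (0 points).
  x = 3: rhs = 12, matching y values: none (0 points).
  x = 4: rhs = 14, matching y values: none (0 points).
  x = 5: rhs = 6, matching y values: none (0 points).
  x = 6: rhs = 11, matching y values: none (0 points).
  x = 7: rhs = 1, matching y values: 1, 16 (2 points).
  x = 8: rhs = 16, matching y values: 4, 13 (2 points).
  x = 9: rhs = 11, matching y values: none (0 points).
  x = 10: rhs = 9, matching y values: 3, 14 (2 points).
  x = 11: rhs = 16, matching y values: 4, 13 (2 points).
  x = 12: rhs = 4, matching y values: 2, 15 (2 points).
  x = 13: rhs = 13, matching y values: 8, 9 (2 points).
  x = 14: rhs = 15, matching y values: 7, 10 (2 points).
  x = 15: rhs = 16, matching y values: 4, 13 (2 points).
  x = 16: rhs = 5, matching y values: none (0 points).
Total affine count: 16.
Full point count |E(F_17)| = 16 + 1 = 17.
Hasse bound: |17 − (17+1)| = |-1| = 1 ≤ 2√17 ≈ 8.2462 ✓.


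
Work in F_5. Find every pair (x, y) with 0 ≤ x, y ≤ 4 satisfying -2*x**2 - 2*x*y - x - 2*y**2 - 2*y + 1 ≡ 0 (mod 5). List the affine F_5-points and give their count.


Affine F_5-points: {(1, 4), (2, 3), (2, 4), (3, 0), (3, 1), (4, 0)}; count = 6.

For each of the 25 pairs (x, y) ∈ F_5², evaluate f(x, y) mod 5. Record the zeros.
  x = 0: [0↦1, 1↦2, 2↦4, 3↦2, 4↦1]  zeros at y ∈ ∅
  x = 1: [0↦3, 1↦2, 2↦2, 3↦3, 4↦0]  zeros at y ∈ {4}
  x = 2: [0↦1, 1↦3, 2↦1, 3↦0, 4↦0]  zeros at y ∈ {3, 4}
  x = 3: [0↦0, 1↦0, 2↦1, 3↦3, 4↦1]  zeros at y ∈ {0, 1}
  x = 4: [0↦0, 1↦3, 2↦2, 3↦2, 4↦3]  zeros at y ∈ {0}
Collecting zeros: affine points = {(1, 4), (2, 3), (2, 4), (3, 0), (3, 1), (4, 0)}.
Total count |C(F_5)_aff| = 6.


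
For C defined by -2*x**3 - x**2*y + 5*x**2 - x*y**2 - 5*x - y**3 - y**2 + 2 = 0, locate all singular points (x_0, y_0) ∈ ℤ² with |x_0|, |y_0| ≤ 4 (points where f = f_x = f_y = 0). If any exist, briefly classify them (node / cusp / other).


Singular points: {(1, -1)}; classification: cusp.

Compute partial derivatives:
  f_x = -6*x**2 - 2*x*y + 10*x - y**2 - 5.
  f_y = -x**2 - 2*x*y - 3*y**2 - 2*y.
Scan x_0 ∈ {−4, ..., 4}. For each x_0, f_y(x_0, y) is a polynomial in y; find its integer roots y ∈ {−4, ..., 4}, then test f_x and f at those candidates.
  x = -4: f_y(-4, y) = -3*y**2 + 6*y - 16; no integer root y with |y| ≤ 4.
  x = -3: f_y(-3, y) = -3*y**2 + 4*y - 9; no integer root y with |y| ≤ 4.
  x = -2: f_y(-2, y) = -3*y**2 + 2*y - 4; no integer root y with |y| ≤ 4.
  x = -1: f_y(-1, y) = -3*y**2 - 1; no integer root y with |y| ≤ 4.
  x = 0: f_y(0, y) = -3*y**2 - 2*y; vanishes at y ∈ {0}. (0, 0): f_x = -5 ≠ 0.
  x = 1: f_y(1, y) = -3*y**2 - 4*y - 1; vanishes at y ∈ {-1}. (1, -1): f_x = 0, f = 0 — SINGULAR.
  x = 2: f_y(2, y) = -3*y**2 - 6*y - 4; no integer root y with |y| ≤ 4.
  x = 3: f_y(3, y) = -3*y**2 - 8*y - 9; no integer root y with |y| ≤ 4.
  x = 4: f_y(4, y) = -3*y**2 - 10*y - 16; no integer root y with |y| ≤ 4.
Only singular point on the grid: (1, -1).
Classify: substitute x = 1 + u, y = -1 + v and expand: f = -2*u**3 - u**2*v - u*v**2 - v**3 + v**2.
No constant or linear terms (consistent with a singular point). Quadratic part: v**2. Cubic part: -2*u**3 - u**2*v - u*v**2 - v**3.
The quadratic part v**2 is a perfect square, so there is a single (double) tangent line v = 0, i.e. y = -1. Restricting the cubic part to that line (v = 0) leaves -2*u**3 ≠ 0, so f is not divisible by v and the branch is v² ≈ 2*u**3 to lowest order — this is a cusp.
Classification: cusp.


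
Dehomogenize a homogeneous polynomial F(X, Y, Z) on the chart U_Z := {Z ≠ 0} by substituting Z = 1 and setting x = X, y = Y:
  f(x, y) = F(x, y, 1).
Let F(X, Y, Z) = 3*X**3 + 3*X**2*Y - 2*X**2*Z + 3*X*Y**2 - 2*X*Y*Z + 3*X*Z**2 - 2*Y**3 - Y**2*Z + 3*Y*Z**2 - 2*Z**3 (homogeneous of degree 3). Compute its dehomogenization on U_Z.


f(x, y) = 3*x**3 + 3*x**2*y - 2*x**2 + 3*x*y**2 - 2*x*y + 3*x - 2*y**3 - y**2 + 3*y - 2

On U_Z we set Z = 1. Each monomial c·X^i·Y^j·Z^k in F becomes c·x^i·y^j·1^k = c·x^i·y^j.
Substituting Z = 1: F(X, Y, 1) = 3*x**3 + 3*x**2*y - 2*x**2 + 3*x*y**2 - 2*x*y + 3*x - 2*y**3 - y**2 + 3*y - 2.
Note: deg(f) ≤ deg(F) = 3; strict inequality happens when F is divisible by Z (lost terms).


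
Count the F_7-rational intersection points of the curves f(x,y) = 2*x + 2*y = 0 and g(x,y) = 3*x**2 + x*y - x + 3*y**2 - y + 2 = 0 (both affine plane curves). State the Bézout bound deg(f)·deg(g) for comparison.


Common zeros: {(1, 6), (6, 1)}; count = 2; Bézout bound = 2.

deg(f) = 1, deg(g) = 2, so Bézout bound = 2.
Scan x ∈ F_7. For each x, list the y ∈ F_7 with f(x, y) ≡ 0 and those with g(x, y) ≡ 0 (mod 7); the common zeros in that column are the intersection.
  x = 0: f ≡ 0 at y ∈ {0}; g ≡ 0 at y ∈ ∅; common: ∅.
  x = 1: f ≡ 0 at y ∈ {6}; g ≡ 0 at y ∈ {1, 6}; common: {6}.
  x = 2: f ≡ 0 at y ∈ {5}; g ≡ 0 at y ∈ {3, 6}; common: ∅.
  x = 3: f ≡ 0 at y ∈ {4}; g ≡ 0 at y ∈ {2}; common: ∅.
  x = 4: f ≡ 0 at y ∈ {3}; g ≡ 0 at y ∈ ∅; common: ∅.
  x = 5: f ≡ 0 at y ∈ {2}; g ≡ 0 at y ∈ ∅; common: ∅.
  x = 6: f ≡ 0 at y ∈ {1}; g ≡ 0 at y ∈ {1, 2}; common: {1}.
Collecting: common zeros = {(1, 6), (6, 1)}, so the count is 2.
Comparison with the Bézout bound: 2 ≤ 2 = deg(f)·deg(g), as expected for curves with no common component (the bound is attained).


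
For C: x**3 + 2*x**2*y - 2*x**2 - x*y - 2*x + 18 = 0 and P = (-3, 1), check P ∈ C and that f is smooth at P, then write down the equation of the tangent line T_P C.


Tangent line at P: 24*x + 21*y + 51 = 0.

Step 1: f(-3, 1) = 0, so P lies on C.
Step 2: partial derivatives
  f_x(x, y) = 3*x**2 + 4*x*y - 4*x - y - 2, f_y(x, y) = 2*x**2 - x.
  f_x(P) = 24, f_y(P) = 21 (gradient nonzero, so P is smooth).
Step 3: tangent line at P: 24·(x − -3) + 21·(y − 1) = 0.
Expanding: 24*x + 21*y + 51 = 0.


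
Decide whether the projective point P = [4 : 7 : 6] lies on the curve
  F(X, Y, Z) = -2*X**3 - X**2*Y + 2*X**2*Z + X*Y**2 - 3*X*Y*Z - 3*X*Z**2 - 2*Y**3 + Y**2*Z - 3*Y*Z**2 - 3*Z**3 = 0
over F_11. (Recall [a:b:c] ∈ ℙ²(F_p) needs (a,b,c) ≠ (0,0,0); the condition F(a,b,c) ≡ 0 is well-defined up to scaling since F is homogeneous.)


F(4,7,6) ≡ 1 (mod 11); P is NOT on the curve.

Evaluate F(4, 7, 6) term-by-term (mod 11).
  -2*X**3 ↦ -2·64·1·1 = -128
  -X**2*Y ↦ -1·16·7·1 = -112
  2*X**2*Z ↦ 2·16·1·6 = 192
  X*Y**2 ↦ 1·4·49·1 = 196
  -3*X*Y*Z ↦ -3·4·7·6 = -504
  -3*X*Z**2 ↦ -3·4·1·36 = -432
  -2*Y**3 ↦ -2·1·343·1 = -686
  Y**2*Z ↦ 1·1·49·6 = 294
  -3*Y*Z**2 ↦ -3·1·7·36 = -756
  -3*Z**3 ↦ -3·1·1·216 = -648
Sum: F(4, 7, 6) = (-128) + (-112) + (192) + (196) + (-504) + (-432) + (-686) + (294) + (-756) + (-648) = -2584.
Reducing mod 11: -2584 ≡ 1 (mod 11).
Since F(a, b, c) ≡ 1 ≠ 0 (mod 11), P does NOT lie on the curve.


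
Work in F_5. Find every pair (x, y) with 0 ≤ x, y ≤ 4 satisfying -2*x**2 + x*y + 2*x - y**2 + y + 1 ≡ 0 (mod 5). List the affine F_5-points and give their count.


Affine F_5-points: {(0, 3)}; count = 1.

For each of the 25 pairs (x, y) ∈ F_5², evaluate f(x, y) mod 5. Record the zeros.
  x = 0: [0↦1, 1↦1, 2↦4, 3↦0, 4↦4]  zeros at y ∈ {3}
  x = 1: [0↦1, 1↦2, 2↦1, 3↦3, 4↦3]  zeros at y ∈ ∅
  x = 2: [0↦2, 1↦4, 2↦4, 3↦2, 4↦3]  zeros at y ∈ ∅
  x = 3: [0↦4, 1↦2, 2↦3, 3↦2, 4↦4]  zeros at y ∈ ∅
  x = 4: [0↦2, 1↦1, 2↦3, 3↦3, 4↦1]  zeros at y ∈ ∅
Collecting zeros: affine points = {(0, 3)}.
Total count |C(F_5)_aff| = 1.


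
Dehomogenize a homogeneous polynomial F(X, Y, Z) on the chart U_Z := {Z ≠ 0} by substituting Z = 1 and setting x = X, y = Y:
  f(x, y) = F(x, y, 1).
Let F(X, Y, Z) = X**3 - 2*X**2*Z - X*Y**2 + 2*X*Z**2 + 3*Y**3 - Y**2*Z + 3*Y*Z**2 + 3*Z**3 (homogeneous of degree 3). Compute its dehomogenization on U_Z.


f(x, y) = x**3 - 2*x**2 - x*y**2 + 2*x + 3*y**3 - y**2 + 3*y + 3

On U_Z we set Z = 1. Each monomial c·X^i·Y^j·Z^k in F becomes c·x^i·y^j·1^k = c·x^i·y^j.
Substituting Z = 1: F(X, Y, 1) = x**3 - 2*x**2 - x*y**2 + 2*x + 3*y**3 - y**2 + 3*y + 3.
Note: deg(f) ≤ deg(F) = 3; strict inequality happens when F is divisible by Z (lost terms).


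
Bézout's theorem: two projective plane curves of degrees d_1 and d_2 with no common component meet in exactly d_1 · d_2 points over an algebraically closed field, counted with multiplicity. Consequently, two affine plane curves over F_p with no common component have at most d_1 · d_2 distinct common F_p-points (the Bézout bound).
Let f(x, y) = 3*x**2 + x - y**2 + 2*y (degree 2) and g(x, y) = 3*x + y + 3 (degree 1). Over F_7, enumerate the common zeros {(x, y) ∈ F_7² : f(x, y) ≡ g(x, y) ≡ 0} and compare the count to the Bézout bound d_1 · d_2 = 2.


Common zeros: {(4, 6), (5, 3)}; count = 2; Bézout bound = 2.

deg(f) = 2, deg(g) = 1, so Bézout bound = 2.
Scan x ∈ F_7. For each x, list the y ∈ F_7 with f(x, y) ≡ 0 and those with g(x, y) ≡ 0 (mod 7); the common zeros in that column are the intersection.
  x = 0: f ≡ 0 at y ∈ {0, 2}; g ≡ 0 at y ∈ {4}; common: ∅.
  x = 1: f ≡ 0 at y ∈ ∅; g ≡ 0 at y ∈ {1}; common: ∅.
  x = 2: f ≡ 0 at y ∈ {0, 2}; g ≡ 0 at y ∈ {5}; common: ∅.
  x = 3: f ≡ 0 at y ∈ ∅; g ≡ 0 at y ∈ {2}; common: ∅.
  x = 4: f ≡ 0 at y ∈ {3, 6}; g ≡ 0 at y ∈ {6}; common: {6}.
  x = 5: f ≡ 0 at y ∈ {3, 6}; g ≡ 0 at y ∈ {3}; common: {3}.
  x = 6: f ≡ 0 at y ∈ ∅; g ≡ 0 at y ∈ {0}; common: ∅.
Collecting: common zeros = {(4, 6), (5, 3)}, so the count is 2.
Comparison with the Bézout bound: 2 ≤ 2 = deg(f)·deg(g), as expected for curves with no common component (the bound is attained).


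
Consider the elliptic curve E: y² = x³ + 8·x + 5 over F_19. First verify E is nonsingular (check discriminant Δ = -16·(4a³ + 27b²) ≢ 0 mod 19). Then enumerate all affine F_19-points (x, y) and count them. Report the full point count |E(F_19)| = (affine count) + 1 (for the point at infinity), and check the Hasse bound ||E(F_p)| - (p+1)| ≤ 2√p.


Affine points = {(0, 9), (0, 10), (4, 5), (4, 14), (7, 9), (7, 10), (8, 7), (8, 12), (12, 9), (12, 10), (13, 8), (13, 11), (14, 7), (14, 12), (15, 2), (15, 17), (16, 7), (16, 12), (17, 0)}; affine count = 19; |E(F_19)| = 20.

Discriminant check: Δ ∝ 4a³ + 27b² = 4·8³ + 27·5² = 4·512 + 27·25 ≡ 6 (mod 19). Nonzero ⇒ E is nonsingular.
For each x ∈ F_19, compute rhs = x³ + 8·x + 5 mod 19, then count y ∈ F_19 with y² ≡ rhs.
  x = 0: rhs = 5, matching y values: 9, 10 (2 points).
  x = 1: rhs = 14, matching y values: none (0 points).
  x = 2: rhs = 10, matching y values: none (0 points).
  x = 3: rhs = 18, matching y values: none (0 points).
  x = 4: rhs = 6, matching y values: 5, 14 (2 points).
  x = 5: rhs = 18, matching y values: none (0 points).
  x = 6: rhs = 3, matching y values: none (0 points).
  x = 7: rhs = 5, matching y values: 9, 10 (2 points).
  x = 8: rhs = 11, matching y values: 7, 12 (2 points).
  x = 9: rhs = 8, matching y values: none (0 points).
  x = 10: rhs = 2, matching y values: none (0 points).
  x = 11: rhs = 18, matching y values: none (0 points).
  x = 12: rhs = 5, matching y values: 9, 10 (2 points).
  x = 13: rhs = 7, matching y values: 8, 11 (2 points).
  x = 14: rhs = 11, matching y values: 7, 12 (2 points).
  x = 15: rhs = 4, matching y values: 2, 17 (2 points).
  x = 16: rhs = 11, matching y values: 7, 12 (2 points).
  x = 17: rhs = 0, matching y values: 0 (1 points).
  x = 18: rhs = 15, matching y values: none (0 points).
Total affine count: 19.
Full point count |E(F_19)| = 19 + 1 = 20.
Hasse bound: |20 − (19+1)| = |0| = 0 ≤ 2√19 ≈ 8.7178 ✓.


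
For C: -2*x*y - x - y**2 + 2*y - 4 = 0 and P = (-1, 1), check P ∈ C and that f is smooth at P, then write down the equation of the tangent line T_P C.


Tangent line at P: -3*x + 2*y - 5 = 0.

Step 1: f(-1, 1) = 0, so P lies on C.
Step 2: partial derivatives
  f_x(x, y) = -2*y - 1, f_y(x, y) = -2*x - 2*y + 2.
  f_x(P) = -3, f_y(P) = 2 (gradient nonzero, so P is smooth).
Step 3: tangent line at P: -3·(x − -1) + 2·(y − 1) = 0.
Expanding: -3*x + 2*y - 5 = 0.


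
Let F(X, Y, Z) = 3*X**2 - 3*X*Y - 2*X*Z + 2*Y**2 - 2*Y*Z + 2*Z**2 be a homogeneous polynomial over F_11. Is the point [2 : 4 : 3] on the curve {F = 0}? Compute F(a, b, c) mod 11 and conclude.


F(2,4,3) ≡ 2 (mod 11); P is NOT on the curve.

Evaluate F(2, 4, 3) term-by-term (mod 11).
  3*X**2 ↦ 3·4·1·1 = 12
  -3*X*Y ↦ -3·2·4·1 = -24
  -2*X*Z ↦ -2·2·1·3 = -12
  2*Y**2 ↦ 2·1·16·1 = 32
  -2*Y*Z ↦ -2·1·4·3 = -24
  2*Z**2 ↦ 2·1·1·9 = 18
Sum: F(2, 4, 3) = (12) + (-24) + (-12) + (32) + (-24) + (18) = 2.
Reducing mod 11: 2 ≡ 2 (mod 11).
Since F(a, b, c) ≡ 2 ≠ 0 (mod 11), P does NOT lie on the curve.


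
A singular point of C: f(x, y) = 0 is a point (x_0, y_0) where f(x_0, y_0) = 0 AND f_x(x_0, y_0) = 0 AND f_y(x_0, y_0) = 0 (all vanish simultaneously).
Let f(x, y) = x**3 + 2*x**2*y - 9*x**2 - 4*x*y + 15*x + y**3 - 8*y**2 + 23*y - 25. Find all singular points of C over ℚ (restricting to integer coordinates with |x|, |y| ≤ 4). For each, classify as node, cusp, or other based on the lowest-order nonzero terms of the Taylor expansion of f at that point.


Singular points: {(1, 3)}; classification: cusp.

Compute partial derivatives:
  f_x = 3*x**2 + 4*x*y - 18*x - 4*y + 15.
  f_y = 2*x**2 - 4*x + 3*y**2 - 16*y + 23.
Scan x_0 ∈ {−4, ..., 4}. For each x_0, f_y(x_0, y) is a polynomial in y; find its integer roots y ∈ {−4, ..., 4}, then test f_x and f at those candidates.
  x = -4: f_y(-4, y) = 3*y**2 - 16*y + 71; no integer root y with |y| ≤ 4.
  x = -3: f_y(-3, y) = 3*y**2 - 16*y + 53; no integer root y with |y| ≤ 4.
  x = -2: f_y(-2, y) = 3*y**2 - 16*y + 39; no integer root y with |y| ≤ 4.
  x = -1: f_y(-1, y) = 3*y**2 - 16*y + 29; no integer root y with |y| ≤ 4.
  x = 0: f_y(0, y) = 3*y**2 - 16*y + 23; no integer root y with |y| ≤ 4.
  x = 1: f_y(1, y) = 3*y**2 - 16*y + 21; vanishes at y ∈ {3}. (1, 3): f_x = 0, f = 0 — SINGULAR.
  x = 2: f_y(2, y) = 3*y**2 - 16*y + 23; no integer root y with |y| ≤ 4.
  x = 3: f_y(3, y) = 3*y**2 - 16*y + 29; no integer root y with |y| ≤ 4.
  x = 4: f_y(4, y) = 3*y**2 - 16*y + 39; no integer root y with |y| ≤ 4.
Only singular point on the grid: (1, 3).
Classify: substitute x = 1 + u, y = 3 + v and expand: f = u**3 + 2*u**2*v + v**3 + v**2.
No constant or linear terms (consistent with a singular point). Quadratic part: v**2. Cubic part: u**3 + 2*u**2*v + v**3.
The quadratic part v**2 is a perfect square, so there is a single (double) tangent line v = 0, i.e. y = 3. Restricting the cubic part to that line (v = 0) leaves u**3 ≠ 0, so f is not divisible by v and the branch is v² ≈ -u**3 to lowest order — this is a cusp.
Classification: cusp.


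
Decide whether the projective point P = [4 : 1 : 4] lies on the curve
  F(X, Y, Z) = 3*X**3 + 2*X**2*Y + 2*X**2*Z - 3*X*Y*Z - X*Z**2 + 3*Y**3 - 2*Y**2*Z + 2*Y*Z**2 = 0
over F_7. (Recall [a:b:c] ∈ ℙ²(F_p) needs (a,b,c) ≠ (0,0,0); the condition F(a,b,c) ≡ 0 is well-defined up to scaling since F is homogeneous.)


F(4,1,4) ≡ 1 (mod 7); P is NOT on the curve.

Evaluate F(4, 1, 4) term-by-term (mod 7).
  3*X**3 ↦ 3·64·1·1 = 192
  2*X**2*Y ↦ 2·16·1·1 = 32
  2*X**2*Z ↦ 2·16·1·4 = 128
  -3*X*Y*Z ↦ -3·4·1·4 = -48
  -X*Z**2 ↦ -1·4·1·16 = -64
  3*Y**3 ↦ 3·1·1·1 = 3
  -2*Y**2*Z ↦ -2·1·1·4 = -8
  2*Y*Z**2 ↦ 2·1·1·16 = 32
Sum: F(4, 1, 4) = (192) + (32) + (128) + (-48) + (-64) + (3) + (-8) + (32) = 267.
Reducing mod 7: 267 ≡ 1 (mod 7).
Since F(a, b, c) ≡ 1 ≠ 0 (mod 7), P does NOT lie on the curve.


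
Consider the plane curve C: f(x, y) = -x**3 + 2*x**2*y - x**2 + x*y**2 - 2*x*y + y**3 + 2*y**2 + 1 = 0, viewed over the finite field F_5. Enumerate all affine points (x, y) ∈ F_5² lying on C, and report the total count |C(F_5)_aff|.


Affine F_5-points: {(3, 0)}; count = 1.

For each of the 25 pairs (x, y) ∈ F_5², evaluate f(x, y) mod 5. Record the zeros.
  x = 0: [0↦1, 1↦4, 2↦2, 3↦1, 4↦2]  zeros at y ∈ ∅
  x = 1: [0↦4, 1↦3, 2↦4, 3↦3, 4↦1]  zeros at y ∈ ∅
  x = 2: [0↦4, 1↦3, 2↦1, 3↦4, 4↦3]  zeros at y ∈ ∅
  x = 3: [0↦0, 1↦3, 2↦2, 3↦3, 4↦2]  zeros at y ∈ {0}
  x = 4: [0↦1, 1↦2, 2↦1, 3↦4, 4↦2]  zeros at y ∈ ∅
Collecting zeros: affine points = {(3, 0)}.
Total count |C(F_5)_aff| = 1.


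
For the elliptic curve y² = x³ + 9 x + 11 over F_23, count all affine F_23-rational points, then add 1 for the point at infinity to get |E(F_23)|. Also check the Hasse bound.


Affine points = {(7, 7), (7, 16), (9, 4), (9, 19), (13, 5), (13, 18), (14, 11), (14, 12), (15, 5), (15, 18), (18, 5), (18, 18), (19, 7), (19, 16), (20, 7), (20, 16), (21, 10), (21, 13), (22, 1), (22, 22)}; affine count = 20; |E(F_23)| = 21.

Discriminant check: Δ ∝ 4a³ + 27b² = 4·9³ + 27·11² = 4·729 + 27·121 ≡ 19 (mod 23). Nonzero ⇒ E is nonsingular.
For each x ∈ F_23, compute rhs = x³ + 9·x + 11 mod 23, then count y ∈ F_23 with y² ≡ rhs.
  x = 0: rhs = 11, matching y values: none (0 points).
  x = 1: rhs = 21, matching y values: none (0 points).
  x = 2: rhs = 14, matching y values: none (0 points).
  x = 3: rhs = 19, matching y values: none (0 points).
  x = 4: rhs = 19, matching y values: none (0 points).
  x = 5: rhs = 20, matching y values: none (0 points).
  x = 6: rhs = 5, matching y values: none (0 points).
  x = 7: rhs = 3, matching y values: 7, 16 (2 points).
  x = 8: rhs = 20, matching y values: none (0 points).
  x = 9: rhs = 16, matching y values: 4, 19 (2 points).
  x = 10: rhs = 20, matching y values: none (0 points).
  x = 11: rhs = 15, matching y values: none (0 points).
  x = 12: rhs = 7, matching y values: none (0 points).
  x = 13: rhs = 2, matching y values: 5, 18 (2 points).
  x = 14: rhs = 6, matching y values: 11, 12 (2 points).
  x = 15: rhs = 2, matching y values: 5, 18 (2 points).
  x = 16: rhs = 19, matching y values: none (0 points).
  x = 17: rhs = 17, matching y values: none (0 points).
  x = 18: rhs = 2, matching y values: 5, 18 (2 points).
  x = 19: rhs = 3, matching y values: 7, 16 (2 points).
  x = 20: rhs = 3, matching y values: 7, 16 (2 points).
  x = 21: rhs = 8, matching y values: 10, 13 (2 points).
  x = 22: rhs = 1, matching y values: 1, 22 (2 points).
Total affine count: 20.
Full point count |E(F_23)| = 20 + 1 = 21.
Hasse bound: |21 − (23+1)| = |-3| = 3 ≤ 2√23 ≈ 9.5917 ✓.


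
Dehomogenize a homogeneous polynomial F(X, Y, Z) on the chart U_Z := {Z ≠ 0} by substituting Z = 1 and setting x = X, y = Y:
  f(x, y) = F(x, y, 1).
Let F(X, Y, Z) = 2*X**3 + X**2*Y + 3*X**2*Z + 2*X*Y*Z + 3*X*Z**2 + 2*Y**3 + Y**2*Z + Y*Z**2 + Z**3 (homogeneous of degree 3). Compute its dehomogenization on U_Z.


f(x, y) = 2*x**3 + x**2*y + 3*x**2 + 2*x*y + 3*x + 2*y**3 + y**2 + y + 1

On U_Z we set Z = 1. Each monomial c·X^i·Y^j·Z^k in F becomes c·x^i·y^j·1^k = c·x^i·y^j.
Substituting Z = 1: F(X, Y, 1) = 2*x**3 + x**2*y + 3*x**2 + 2*x*y + 3*x + 2*y**3 + y**2 + y + 1.
Note: deg(f) ≤ deg(F) = 3; strict inequality happens when F is divisible by Z (lost terms).


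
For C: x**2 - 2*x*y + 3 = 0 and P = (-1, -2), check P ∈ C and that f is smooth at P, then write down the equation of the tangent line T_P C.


Tangent line at P: 2*x + 2*y + 6 = 0.

Step 1: f(-1, -2) = 0, so P lies on C.
Step 2: partial derivatives
  f_x(x, y) = 2*x - 2*y, f_y(x, y) = -2*x.
  f_x(P) = 2, f_y(P) = 2 (gradient nonzero, so P is smooth).
Step 3: tangent line at P: 2·(x − -1) + 2·(y − -2) = 0.
Expanding: 2*x + 2*y + 6 = 0.


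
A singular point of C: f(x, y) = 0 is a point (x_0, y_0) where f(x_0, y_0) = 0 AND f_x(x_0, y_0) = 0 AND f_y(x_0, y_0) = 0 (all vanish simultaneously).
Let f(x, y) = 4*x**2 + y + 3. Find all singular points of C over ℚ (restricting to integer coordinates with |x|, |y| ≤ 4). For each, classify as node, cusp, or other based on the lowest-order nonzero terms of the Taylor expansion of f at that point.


No singular points in the scanned grid; C is smooth there.

Compute partial derivatives:
  f_x = 8*x.
  f_y = 1.
f_y = 1 is a nonzero constant, so f_y never vanishes: no point (x, y) can satisfy f = f_x = f_y = 0. In particular no (x, y) ∈ {−4, ..., 4}² is singular; the curve is smooth.


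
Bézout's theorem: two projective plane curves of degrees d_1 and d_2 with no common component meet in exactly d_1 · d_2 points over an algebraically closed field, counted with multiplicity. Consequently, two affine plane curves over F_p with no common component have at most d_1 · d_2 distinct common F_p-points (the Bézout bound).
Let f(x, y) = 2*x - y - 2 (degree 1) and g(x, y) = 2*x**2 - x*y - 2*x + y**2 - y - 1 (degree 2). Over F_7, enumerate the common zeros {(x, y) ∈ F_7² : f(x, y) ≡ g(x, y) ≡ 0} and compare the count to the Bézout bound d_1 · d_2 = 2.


Common zeros: ∅; count = 0; Bézout bound = 2.

deg(f) = 1, deg(g) = 2, so Bézout bound = 2.
Scan x ∈ F_7. For each x, list the y ∈ F_7 with f(x, y) ≡ 0 and those with g(x, y) ≡ 0 (mod 7); the common zeros in that column are the intersection.
  x = 0: f ≡ 0 at y ∈ {5}; g ≡ 0 at y ∈ ∅; common: ∅.
  x = 1: f ≡ 0 at y ∈ {0}; g ≡ 0 at y ∈ {4, 5}; common: ∅.
  x = 2: f ≡ 0 at y ∈ {2}; g ≡ 0 at y ∈ {4, 6}; common: ∅.
  x = 3: f ≡ 0 at y ∈ {4}; g ≡ 0 at y ∈ {2}; common: ∅.
  x = 4: f ≡ 0 at y ∈ {6}; g ≡ 0 at y ∈ ∅; common: ∅.
  x = 5: f ≡ 0 at y ∈ {1}; g ≡ 0 at y ∈ ∅; common: ∅.
  x = 6: f ≡ 0 at y ∈ {3}; g ≡ 0 at y ∈ {2, 5}; common: ∅.
Collecting: common zeros = ∅, so the count is 0.
Comparison with the Bézout bound: 0 ≤ 2 = deg(f)·deg(g), as expected for curves with no common component (the affine F_7-count falls short of the bound because intersections may lie at infinity, over extension fields, or carry multiplicity).


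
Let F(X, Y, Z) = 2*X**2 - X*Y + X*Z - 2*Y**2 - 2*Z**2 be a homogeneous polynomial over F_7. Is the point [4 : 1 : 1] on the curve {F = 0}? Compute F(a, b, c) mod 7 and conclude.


F(4,1,1) ≡ 0 (mod 7); P is on the curve.

Evaluate F(4, 1, 1) term-by-term (mod 7).
  2*X**2 ↦ 2·16·1·1 = 32
  -X*Y ↦ -1·4·1·1 = -4
  X*Z ↦ 1·4·1·1 = 4
  -2*Y**2 ↦ -2·1·1·1 = -2
  -2*Z**2 ↦ -2·1·1·1 = -2
Sum: F(4, 1, 1) = (32) + (-4) + (4) + (-2) + (-2) = 28.
Reducing mod 7: 28 ≡ 0 (mod 7).
Since F(a, b, c) ≡ 0 (mod 7), P lies on the curve.


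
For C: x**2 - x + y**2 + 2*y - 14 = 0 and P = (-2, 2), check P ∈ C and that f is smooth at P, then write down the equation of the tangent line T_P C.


Tangent line at P: -5*x + 6*y - 22 = 0.

Step 1: f(-2, 2) = 0, so P lies on C.
Step 2: partial derivatives
  f_x(x, y) = 2*x - 1, f_y(x, y) = 2*y + 2.
  f_x(P) = -5, f_y(P) = 6 (gradient nonzero, so P is smooth).
Step 3: tangent line at P: -5·(x − -2) + 6·(y − 2) = 0.
Expanding: -5*x + 6*y - 22 = 0.


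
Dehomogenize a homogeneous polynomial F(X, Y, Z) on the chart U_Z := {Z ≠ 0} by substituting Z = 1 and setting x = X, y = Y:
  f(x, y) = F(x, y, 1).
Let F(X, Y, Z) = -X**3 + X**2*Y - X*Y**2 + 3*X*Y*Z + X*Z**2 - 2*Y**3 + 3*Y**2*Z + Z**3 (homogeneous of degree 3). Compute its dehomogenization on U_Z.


f(x, y) = -x**3 + x**2*y - x*y**2 + 3*x*y + x - 2*y**3 + 3*y**2 + 1

On U_Z we set Z = 1. Each monomial c·X^i·Y^j·Z^k in F becomes c·x^i·y^j·1^k = c·x^i·y^j.
Substituting Z = 1: F(X, Y, 1) = -x**3 + x**2*y - x*y**2 + 3*x*y + x - 2*y**3 + 3*y**2 + 1.
Note: deg(f) ≤ deg(F) = 3; strict inequality happens when F is divisible by Z (lost terms).
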